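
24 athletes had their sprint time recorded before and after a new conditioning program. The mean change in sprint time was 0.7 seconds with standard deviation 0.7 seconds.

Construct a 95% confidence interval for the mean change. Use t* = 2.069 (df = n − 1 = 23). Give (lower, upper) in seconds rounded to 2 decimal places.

(0.40, 1.00)

This is a matched-pairs design, so SE = s_d/√n = 0.7/√24 = 0.1429.
Margin = 2.069 × 0.1429 = 0.2957; the interval is 0.7 ± 0.2957 = (0.40, 1.00).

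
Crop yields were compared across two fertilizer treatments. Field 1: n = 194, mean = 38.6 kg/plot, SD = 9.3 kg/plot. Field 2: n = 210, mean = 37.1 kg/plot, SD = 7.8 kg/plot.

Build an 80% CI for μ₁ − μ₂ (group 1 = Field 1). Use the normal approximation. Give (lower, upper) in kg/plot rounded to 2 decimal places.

Per-group SEs: s₁/√n₁ = 9.3/√194 = 0.6677, s₂/√n₂ = 7.8/√210 = 0.5383.
Unpooled SE of the difference: √(0.44582329 + 0.28976689) = 0.8577.
Margin of error = z* · SE = 1.282 × 0.8577 = 1.0996.
x̄₁ − x̄₂ = 38.6 − 37.1 = 1.5000.
CI: 1.5000 ± 1.0996 = (0.40, 2.60).

(0.40, 2.60)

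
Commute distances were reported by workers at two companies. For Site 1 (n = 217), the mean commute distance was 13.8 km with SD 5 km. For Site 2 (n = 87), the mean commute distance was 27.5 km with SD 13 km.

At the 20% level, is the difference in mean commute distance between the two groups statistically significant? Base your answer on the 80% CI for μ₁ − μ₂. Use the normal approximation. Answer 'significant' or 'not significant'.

SE₁ = s₁/√n₁ = 5/√217 = 0.3394; SE₂ = 13/√87 = 1.3937.
Independent samples, unequal variances: SE_diff = √(SE₁² + SE₂²) = √(0.11519236 + 1.94239969) = 1.4344.
z* = 1.282, so margin of error = 1.282 × 1.4344 = 1.8389.
Difference in means = 13.8 − 27.5 = -13.7000.
-13.7000 ± 1.8389 → (-15.5389, -11.8611).
The interval (-15.5389, -11.8611) does not contain 0, so the difference is significant.

significant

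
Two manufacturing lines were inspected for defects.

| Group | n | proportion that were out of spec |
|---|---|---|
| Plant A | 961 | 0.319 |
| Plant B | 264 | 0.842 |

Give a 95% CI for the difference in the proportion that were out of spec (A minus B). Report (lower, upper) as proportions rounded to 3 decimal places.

(-0.576, -0.470)

The two standard errors are √(0.3190×0.6810/961) = 0.01504 and √(0.8420×0.1580/264) = 0.02245.
Because the samples are independent, SE_diff = √(0.01504² + 0.02245²) = 0.02702.
Using z* = 1.960 for 95%, ME = 1.960 × 0.02702 = 0.05296.
p̂₁ − p̂₂ = -0.5230; interval -0.5230 ± 0.05296 gives (-0.576, -0.470).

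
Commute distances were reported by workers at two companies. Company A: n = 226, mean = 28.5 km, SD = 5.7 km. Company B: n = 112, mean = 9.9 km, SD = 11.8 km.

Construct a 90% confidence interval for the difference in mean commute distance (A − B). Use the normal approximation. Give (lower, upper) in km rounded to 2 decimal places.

(16.66, 20.54)

Standard errors of each mean: 5.7/√226 = 0.3792 and 11.8/√112 = 1.1150.
SE(x̄₁ − x̄₂) = √(0.3792² + 1.1150²) = 1.1777 for independent samples with unequal variances.
With z* = 1.645, the margin is 1.645 × 1.1777 = 1.9373.
x̄₁ − x̄₂ = 28.5 − 9.9 = 18.6000; the interval is 18.6000 ± 1.9373 = (16.66, 20.54).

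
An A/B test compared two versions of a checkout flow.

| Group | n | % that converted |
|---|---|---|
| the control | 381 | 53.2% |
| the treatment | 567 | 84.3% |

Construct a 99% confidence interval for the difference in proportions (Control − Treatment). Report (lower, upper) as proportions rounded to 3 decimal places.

Each SE is √(p̂(1−p̂)/n): √(0.5320·0.4680/381) = 0.02556 and √(0.8430·0.1570/567) = 0.01528.
SE(p̂₁ − p̂₂) = √(SE₁² + SE₂²) = √(0.0006533136 + 0.0002334784) = 0.02978, since the two samples are independent.
At 99% confidence z* = 2.576; margin = 2.576 × 0.02978 = 0.07671.
The difference is 0.5320 − 0.8430 = -0.3110, so the interval is -0.3110 ± 0.07671 = (-0.388, -0.234).

(-0.388, -0.234)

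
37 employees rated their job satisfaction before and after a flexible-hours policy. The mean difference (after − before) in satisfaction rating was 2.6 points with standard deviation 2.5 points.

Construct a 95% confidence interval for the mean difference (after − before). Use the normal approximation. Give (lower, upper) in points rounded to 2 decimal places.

(1.79, 3.41)

Paired design: SE = s_d/√n = 2.5/√37 = 0.4110.
z* = 1.960; margin of error = 1.960 × 0.4110 = 0.8056.
2.6 ± 0.8056 → (1.79, 3.41).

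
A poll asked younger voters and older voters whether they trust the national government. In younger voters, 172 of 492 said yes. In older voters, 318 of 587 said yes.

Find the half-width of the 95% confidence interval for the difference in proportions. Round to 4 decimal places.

First, p̂₁ = 172/492 = 0.3496; p̂₂ = 318/587 = 0.5417.
The two standard errors are √(0.3496×0.6504/492) = 0.02150 and √(0.5417×0.4583/587) = 0.02057.
Because the samples are independent, SE_diff = √(0.02150² + 0.02057²) = 0.02976.
Using z* = 1.960 for 95%, ME = 1.960 × 0.02976 = 0.05833.

0.0583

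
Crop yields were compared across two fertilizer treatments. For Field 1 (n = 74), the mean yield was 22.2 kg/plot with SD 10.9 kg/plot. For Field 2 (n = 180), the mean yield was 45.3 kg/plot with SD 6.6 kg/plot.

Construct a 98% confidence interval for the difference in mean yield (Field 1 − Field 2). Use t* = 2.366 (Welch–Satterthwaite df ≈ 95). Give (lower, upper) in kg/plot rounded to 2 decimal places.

(-26.32, -19.88)

Standard errors of each mean: 10.9/√74 = 1.2671 and 6.6/√180 = 0.4919.
SE(x̄₁ − x̄₂) = √(1.2671² + 0.4919²) = 1.3592 for independent samples with unequal variances.
With t* = 2.366, the margin is 2.366 × 1.3592 = 3.2159.
x̄₁ − x̄₂ = 22.2 − 45.3 = -23.1000; the interval is -23.1000 ± 3.2159 = (-26.32, -19.88).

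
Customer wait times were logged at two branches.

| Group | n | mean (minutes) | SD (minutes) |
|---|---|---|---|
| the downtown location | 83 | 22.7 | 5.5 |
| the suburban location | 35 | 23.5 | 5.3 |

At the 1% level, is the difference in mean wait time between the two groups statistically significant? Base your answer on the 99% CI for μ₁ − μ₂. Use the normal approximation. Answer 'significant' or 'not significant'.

Standard errors of each mean: 5.5/√83 = 0.6037 and 5.3/√35 = 0.8959.
SE(x̄₁ − x̄₂) = √(0.6037² + 0.8959²) = 1.0803 for independent samples with unequal variances.
With z* = 2.576, the margin is 2.576 × 1.0803 = 2.7829.
x̄₁ − x̄₂ = 22.7 − 23.5 = -0.8000; the interval is -0.8000 ± 2.7829 = (-3.5829, 1.9829).
The interval (-3.5829, 1.9829) contains 0, so the difference is not significant.

not significant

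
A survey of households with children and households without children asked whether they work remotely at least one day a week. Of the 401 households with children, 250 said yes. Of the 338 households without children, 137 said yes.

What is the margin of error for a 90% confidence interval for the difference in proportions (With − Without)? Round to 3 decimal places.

0.059

p̂₁ = 250/401 = 0.6234 and p̂₂ = 137/338 = 0.4053.
SE₁ = √(p̂₁(1−p̂₁)/n₁) = √(0.6234·0.3766/401) = 0.02420; SE₂ = √(0.4053·0.5947/338) = 0.02670.
Independent samples: SE of the difference = √(SE₁² + SE₂²) = √(0.00058564 + 0.00071289) = 0.03604.
z* for 90% confidence is 1.645, so the margin of error is 1.645 × 0.03604 = 0.05929.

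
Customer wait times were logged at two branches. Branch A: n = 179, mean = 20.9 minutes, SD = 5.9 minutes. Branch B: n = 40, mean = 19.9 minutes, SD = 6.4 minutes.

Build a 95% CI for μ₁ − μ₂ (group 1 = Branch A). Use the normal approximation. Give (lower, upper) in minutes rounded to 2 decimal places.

SE₁ = s₁/√n₁ = 5.9/√179 = 0.4410; SE₂ = 6.4/√40 = 1.0119.
Independent samples, unequal variances: SE_diff = √(SE₁² + SE₂²) = √(0.194481 + 1.02394161) = 1.1038.
z* = 1.960, so margin of error = 1.960 × 1.1038 = 2.1634.
Difference in means = 20.9 − 19.9 = 1.0000.
1.0000 ± 2.1634 → (-1.16, 3.16).

(-1.16, 3.16)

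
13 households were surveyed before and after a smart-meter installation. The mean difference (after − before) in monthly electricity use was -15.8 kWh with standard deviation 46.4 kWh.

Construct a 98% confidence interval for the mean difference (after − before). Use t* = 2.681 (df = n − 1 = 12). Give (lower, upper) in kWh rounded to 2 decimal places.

(-50.30, 18.70)

This is a matched-pairs design, so SE = s_d/√n = 46.4/√13 = 12.8690.
Margin = 2.681 × 12.8690 = 34.5018; the interval is -15.8 ± 34.5018 = (-50.30, 18.70).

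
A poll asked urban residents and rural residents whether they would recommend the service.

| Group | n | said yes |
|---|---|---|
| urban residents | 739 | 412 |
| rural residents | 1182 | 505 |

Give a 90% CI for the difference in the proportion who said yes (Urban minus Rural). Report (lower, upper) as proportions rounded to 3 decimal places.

(0.092, 0.169)

First, p̂₁ = 412/739 = 0.5575; p̂₂ = 505/1182 = 0.4272.
The two standard errors are √(0.5575×0.4425/739) = 0.01827 and √(0.4272×0.5728/1182) = 0.01439.
Because the samples are independent, SE_diff = √(0.01827² + 0.01439²) = 0.02326.
Using z* = 1.645 for 90%, ME = 1.645 × 0.02326 = 0.03826.
p̂₁ − p̂₂ = 0.1303; interval 0.1303 ± 0.03826 gives (0.092, 0.169).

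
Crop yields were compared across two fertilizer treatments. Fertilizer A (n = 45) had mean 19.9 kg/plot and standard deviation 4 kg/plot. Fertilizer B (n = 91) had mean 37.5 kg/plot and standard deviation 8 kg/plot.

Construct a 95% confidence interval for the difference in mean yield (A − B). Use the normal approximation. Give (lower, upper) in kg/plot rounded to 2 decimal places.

(-19.62, -15.58)

Per-group SEs: s₁/√n₁ = 4/√45 = 0.5963, s₂/√n₂ = 8/√91 = 0.8386.
Unpooled SE of the difference: √(0.35557369 + 0.70324996) = 1.0290.
Margin of error = z* · SE = 1.960 × 1.0290 = 2.0168.
x̄₁ − x̄₂ = 19.9 − 37.5 = -17.6000.
CI: -17.6000 ± 2.0168 = (-19.62, -15.58).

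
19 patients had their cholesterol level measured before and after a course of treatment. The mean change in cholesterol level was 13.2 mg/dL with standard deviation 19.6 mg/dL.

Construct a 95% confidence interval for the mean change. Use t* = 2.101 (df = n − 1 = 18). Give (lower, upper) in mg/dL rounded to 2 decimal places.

(3.75, 22.65)

This is a matched-pairs design, so SE = s_d/√n = 19.6/√19 = 4.4965.
Margin = 2.101 × 4.4965 = 9.4471; the interval is 13.2 ± 9.4471 = (3.75, 22.65).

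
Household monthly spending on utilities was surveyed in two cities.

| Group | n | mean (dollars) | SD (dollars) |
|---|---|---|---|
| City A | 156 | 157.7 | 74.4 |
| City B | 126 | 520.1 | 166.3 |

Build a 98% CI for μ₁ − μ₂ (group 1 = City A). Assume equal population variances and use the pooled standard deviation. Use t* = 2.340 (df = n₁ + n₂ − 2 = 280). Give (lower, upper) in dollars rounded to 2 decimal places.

Pooled variance s_p² = [155·74.4² + 125·166.3²] / (156+126−2) = 15410.5073, so s_p = 124.1391.
SE_diff = s_p·√(1/n₁ + 1/n₂) = 124.1391·√(1/156 + 1/126) = 14.8691.
t* = 2.340; margin = 2.340 × 14.8691 = 34.7937.
Difference = 157.7 − 520.1 = -362.4000.
-362.4000 ± 34.7937 → (-397.19, -327.61).

(-397.19, -327.61)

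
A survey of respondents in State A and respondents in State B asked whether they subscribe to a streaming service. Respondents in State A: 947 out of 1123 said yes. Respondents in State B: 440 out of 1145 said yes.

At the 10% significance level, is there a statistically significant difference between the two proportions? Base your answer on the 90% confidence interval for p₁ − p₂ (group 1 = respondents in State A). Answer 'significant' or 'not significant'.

First, p̂₁ = 947/1123 = 0.8433; p̂₂ = 440/1145 = 0.3843.
The two standard errors are √(0.8433×0.1567/1123) = 0.01085 and √(0.3843×0.6157/1145) = 0.01438.
Because the samples are independent, SE_diff = √(0.01085² + 0.01438²) = 0.01801.
Using z* = 1.645 for 90%, ME = 1.645 × 0.01801 = 0.02963.
p̂₁ − p̂₂ = 0.4590; interval 0.4590 ± 0.02963 gives (0.42937, 0.48863).
The interval (0.42937, 0.48863) does not contain 0, so the difference is significant.

significant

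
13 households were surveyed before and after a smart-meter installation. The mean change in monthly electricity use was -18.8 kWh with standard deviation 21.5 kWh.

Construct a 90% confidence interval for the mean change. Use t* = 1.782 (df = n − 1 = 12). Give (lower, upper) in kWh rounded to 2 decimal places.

(-29.43, -8.17)

Paired design: SE = s_d/√n = 21.5/√13 = 5.9630.
t* = 1.782; margin of error = 1.782 × 5.9630 = 10.6261.
-18.8 ± 10.6261 → (-29.43, -8.17).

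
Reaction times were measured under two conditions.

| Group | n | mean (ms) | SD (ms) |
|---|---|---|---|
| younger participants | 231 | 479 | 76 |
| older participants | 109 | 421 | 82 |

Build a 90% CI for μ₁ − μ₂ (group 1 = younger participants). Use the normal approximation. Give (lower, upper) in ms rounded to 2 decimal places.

Standard errors of each mean: 76/√231 = 5.0004 and 82/√109 = 7.8542.
SE(x̄₁ − x̄₂) = √(5.0004² + 7.8542²) = 9.3109 for independent samples with unequal variances.
With z* = 1.645, the margin is 1.645 × 9.3109 = 15.3164.
x̄₁ − x̄₂ = 479 − 421 = 58.0000; the interval is 58.0000 ± 15.3164 = (42.68, 73.32).

(42.68, 73.32)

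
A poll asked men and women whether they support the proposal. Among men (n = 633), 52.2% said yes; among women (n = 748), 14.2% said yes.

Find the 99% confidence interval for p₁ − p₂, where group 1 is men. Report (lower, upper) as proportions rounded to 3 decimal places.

SE₁ = √(p̂₁(1−p̂₁)/n₁) = √(0.5220·0.4780/633) = 0.01985; SE₂ = √(0.1420·0.8580/748) = 0.01276.
Independent samples: SE of the difference = √(SE₁² + SE₂²) = √(0.0003940225 + 0.0001628176) = 0.02360.
z* for 99% confidence is 2.576, so the margin of error is 2.576 × 0.02360 = 0.06079.
Point estimate p̂₁ − p̂₂ = 0.5220 − 0.1420 = 0.3800.
0.3800 ± 0.06079 → (0.319, 0.441).

(0.319, 0.441)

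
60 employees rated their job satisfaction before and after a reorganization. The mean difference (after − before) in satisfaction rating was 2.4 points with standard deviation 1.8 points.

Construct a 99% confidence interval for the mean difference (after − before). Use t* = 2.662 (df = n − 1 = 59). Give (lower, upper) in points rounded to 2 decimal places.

(1.78, 3.02)

This is a matched-pairs design, so SE = s_d/√n = 1.8/√60 = 0.2324.
Margin = 2.662 × 0.2324 = 0.6186; the interval is 2.4 ± 0.6186 = (1.78, 3.02).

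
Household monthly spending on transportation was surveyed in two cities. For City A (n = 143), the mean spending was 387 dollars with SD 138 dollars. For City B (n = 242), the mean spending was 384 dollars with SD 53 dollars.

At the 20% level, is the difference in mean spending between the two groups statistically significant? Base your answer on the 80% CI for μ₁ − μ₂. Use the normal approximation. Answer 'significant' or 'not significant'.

not significant

Per-group SEs: s₁/√n₁ = 138/√143 = 11.5401, s₂/√n₂ = 53/√242 = 3.4070.
Unpooled SE of the difference: √(133.17390801 + 11.607649) = 12.0325.
Margin of error = z* · SE = 1.282 × 12.0325 = 15.4257.
x̄₁ − x̄₂ = 387 − 384 = 3.0000.
CI: 3.0000 ± 15.4257 = (-12.4257, 18.4257).
The interval (-12.4257, 18.4257) contains 0, so the difference is not significant.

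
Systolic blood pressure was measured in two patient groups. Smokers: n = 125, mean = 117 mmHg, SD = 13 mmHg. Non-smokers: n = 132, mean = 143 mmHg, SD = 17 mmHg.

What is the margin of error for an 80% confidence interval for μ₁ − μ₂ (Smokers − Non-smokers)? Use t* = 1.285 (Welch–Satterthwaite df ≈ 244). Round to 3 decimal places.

2.418

Standard errors of each mean: 13/√125 = 1.1628 and 17/√132 = 1.4797.
SE(x̄₁ − x̄₂) = √(1.1628² + 1.4797²) = 1.8819 for independent samples with unequal variances.
With t* = 1.285, the margin is 1.285 × 1.8819 = 2.4182.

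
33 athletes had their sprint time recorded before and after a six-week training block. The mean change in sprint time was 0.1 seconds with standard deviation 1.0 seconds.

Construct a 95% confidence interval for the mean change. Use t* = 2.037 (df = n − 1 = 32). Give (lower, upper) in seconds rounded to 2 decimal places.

(-0.25, 0.45)

This is a matched-pairs design, so SE = s_d/√n = 1.0/√33 = 0.1741.
Margin = 2.037 × 0.1741 = 0.3546; the interval is 0.1 ± 0.3546 = (-0.25, 0.45).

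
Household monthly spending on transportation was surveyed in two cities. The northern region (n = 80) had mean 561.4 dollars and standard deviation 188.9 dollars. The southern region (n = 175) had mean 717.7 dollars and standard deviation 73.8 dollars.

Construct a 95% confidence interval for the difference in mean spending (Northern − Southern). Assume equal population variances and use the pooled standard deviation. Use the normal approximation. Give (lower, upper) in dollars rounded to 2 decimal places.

(-188.58, -124.02)

Pooled variance s_p² = [79·188.9² + 174·73.8²] / (80+175−2) = 14887.9611, so s_p = 122.0162.
SE_diff = s_p·√(1/n₁ + 1/n₂) = 122.0162·√(1/80 + 1/175) = 16.4673.
z* = 1.960; margin = 1.960 × 16.4673 = 32.2759.
Difference = 561.4 − 717.7 = -156.3000.
-156.3000 ± 32.2759 → (-188.58, -124.02).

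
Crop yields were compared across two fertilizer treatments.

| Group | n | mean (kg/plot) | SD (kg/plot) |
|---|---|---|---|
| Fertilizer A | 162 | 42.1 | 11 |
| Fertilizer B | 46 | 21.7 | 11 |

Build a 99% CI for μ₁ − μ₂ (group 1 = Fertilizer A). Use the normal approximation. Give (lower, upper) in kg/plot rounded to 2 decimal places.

Standard errors of each mean: 11/√162 = 0.8642 and 11/√46 = 1.6219.
SE(x̄₁ − x̄₂) = √(0.8642² + 1.6219²) = 1.8378 for independent samples with unequal variances.
With z* = 2.576, the margin is 2.576 × 1.8378 = 4.7342.
x̄₁ − x̄₂ = 42.1 − 21.7 = 20.4000; the interval is 20.4000 ± 4.7342 = (15.67, 25.13).

(15.67, 25.13)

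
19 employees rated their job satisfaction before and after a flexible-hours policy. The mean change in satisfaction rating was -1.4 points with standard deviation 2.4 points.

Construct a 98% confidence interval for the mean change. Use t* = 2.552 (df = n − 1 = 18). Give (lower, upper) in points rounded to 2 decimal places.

This is a matched-pairs design, so SE = s_d/√n = 2.4/√19 = 0.5506.
Margin = 2.552 × 0.5506 = 1.4051; the interval is -1.4 ± 1.4051 = (-2.81, 0.01).

(-2.81, 0.01)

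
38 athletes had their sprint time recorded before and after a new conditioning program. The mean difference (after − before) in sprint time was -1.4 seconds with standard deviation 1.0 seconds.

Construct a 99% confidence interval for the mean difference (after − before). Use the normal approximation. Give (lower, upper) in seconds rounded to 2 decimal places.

Paired design: SE = s_d/√n = 1.0/√38 = 0.1622.
z* = 2.576; margin of error = 2.576 × 0.1622 = 0.4178.
-1.4 ± 0.4178 → (-1.82, -0.98).

(-1.82, -0.98)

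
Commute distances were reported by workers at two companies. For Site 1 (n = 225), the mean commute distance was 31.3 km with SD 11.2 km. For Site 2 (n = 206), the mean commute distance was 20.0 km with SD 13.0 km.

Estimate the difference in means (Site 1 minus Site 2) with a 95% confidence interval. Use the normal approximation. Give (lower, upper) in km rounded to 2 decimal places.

(9.00, 13.60)

Standard errors of each mean: 11.2/√225 = 0.7467 and 13.0/√206 = 0.9058.
SE(x̄₁ − x̄₂) = √(0.7467² + 0.9058²) = 1.1739 for independent samples with unequal variances.
With z* = 1.960, the margin is 1.960 × 1.1739 = 2.3008.
x̄₁ − x̄₂ = 31.3 − 20.0 = 11.3000; the interval is 11.3000 ± 2.3008 = (9.00, 13.60).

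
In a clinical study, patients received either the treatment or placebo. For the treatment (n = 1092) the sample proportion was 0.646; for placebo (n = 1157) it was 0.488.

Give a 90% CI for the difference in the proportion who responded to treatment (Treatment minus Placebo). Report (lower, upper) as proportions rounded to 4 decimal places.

SE₁ = √(p̂₁(1−p̂₁)/n₁) = √(0.6460·0.3540/1092) = 0.01447; SE₂ = √(0.4880·0.5120/1157) = 0.01470.
Independent samples: SE of the difference = √(SE₁² + SE₂²) = √(0.0002093809 + 0.00021609) = 0.02063.
z* for 90% confidence is 1.645, so the margin of error is 1.645 × 0.02063 = 0.03394.
Point estimate p̂₁ − p̂₂ = 0.6460 − 0.4880 = 0.1580.
0.1580 ± 0.03394 → (0.1241, 0.1919).

(0.1241, 0.1919)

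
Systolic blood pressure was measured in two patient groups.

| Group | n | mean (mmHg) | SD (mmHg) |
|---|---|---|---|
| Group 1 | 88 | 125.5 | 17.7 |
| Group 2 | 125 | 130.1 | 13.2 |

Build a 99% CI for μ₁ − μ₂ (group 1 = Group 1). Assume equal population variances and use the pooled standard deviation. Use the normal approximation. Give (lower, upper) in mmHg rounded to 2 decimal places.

(-10.05, 0.85)

s_p = √[((n₁−1)s₁² + (n₂−1)s₂²)/(n₁+n₂−2)] = √[(87·17.7² + 124·13.2²)/211] = 15.2175.
SE = 15.2175·√(1/88 + 1/125) = 2.1176.
With z* = 2.576, margin = 2.576 × 2.1176 = 5.4549.
x̄₁ − x̄₂ = 125.5 − 130.1 = -4.6000; interval -4.6000 ± 5.4549 = (-10.05, 0.85).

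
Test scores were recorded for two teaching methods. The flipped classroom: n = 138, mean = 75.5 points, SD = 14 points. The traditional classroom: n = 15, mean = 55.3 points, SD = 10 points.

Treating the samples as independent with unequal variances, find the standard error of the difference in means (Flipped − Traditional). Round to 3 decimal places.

2.844

Standard errors of each mean: 14/√138 = 1.1918 and 10/√15 = 2.5820.
SE(x̄₁ − x̄₂) = √(1.1918² + 2.5820²) = 2.8438 for independent samples with unequal variances.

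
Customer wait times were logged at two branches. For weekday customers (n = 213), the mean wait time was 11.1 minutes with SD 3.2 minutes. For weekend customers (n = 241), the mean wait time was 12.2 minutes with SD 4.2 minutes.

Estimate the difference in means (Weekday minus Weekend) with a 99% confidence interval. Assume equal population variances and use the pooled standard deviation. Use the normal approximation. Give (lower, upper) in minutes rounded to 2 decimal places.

s_p = √[((n₁−1)s₁² + (n₂−1)s₂²)/(n₁+n₂−2)] = √[(212·3.2² + 240·4.2²)/452] = 3.7642.
SE = 3.7642·√(1/213 + 1/241) = 0.3540.
With z* = 2.576, margin = 2.576 × 0.3540 = 0.9119.
x̄₁ − x̄₂ = 11.1 − 12.2 = -1.1000; interval -1.1000 ± 0.9119 = (-2.01, -0.19).

(-2.01, -0.19)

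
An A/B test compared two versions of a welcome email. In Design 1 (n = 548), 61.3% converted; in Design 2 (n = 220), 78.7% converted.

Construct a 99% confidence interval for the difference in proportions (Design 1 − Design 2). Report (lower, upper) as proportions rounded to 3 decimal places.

(-0.263, -0.085)

SE₁ = √(p̂₁(1−p̂₁)/n₁) = √(0.6130·0.3870/548) = 0.02081; SE₂ = √(0.7870·0.2130/220) = 0.02760.
Independent samples: SE of the difference = √(SE₁² + SE₂²) = √(0.0004330561 + 0.00076176) = 0.03457.
z* for 99% confidence is 2.576, so the margin of error is 2.576 × 0.03457 = 0.08905.
Point estimate p̂₁ − p̂₂ = 0.6130 − 0.7870 = -0.1740.
-0.1740 ± 0.08905 → (-0.263, -0.085).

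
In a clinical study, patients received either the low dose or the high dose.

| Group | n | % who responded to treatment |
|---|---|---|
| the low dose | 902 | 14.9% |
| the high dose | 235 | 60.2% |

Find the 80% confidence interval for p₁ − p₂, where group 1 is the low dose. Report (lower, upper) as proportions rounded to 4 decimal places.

(-0.4967, -0.4093)

The two standard errors are √(0.1490×0.8510/902) = 0.01186 and √(0.6020×0.3980/235) = 0.03193.
Because the samples are independent, SE_diff = √(0.01186² + 0.03193²) = 0.03406.
Using z* = 1.282 for 80%, ME = 1.282 × 0.03406 = 0.04366.
p̂₁ − p̂₂ = -0.4530; interval -0.4530 ± 0.04366 gives (-0.4967, -0.4093).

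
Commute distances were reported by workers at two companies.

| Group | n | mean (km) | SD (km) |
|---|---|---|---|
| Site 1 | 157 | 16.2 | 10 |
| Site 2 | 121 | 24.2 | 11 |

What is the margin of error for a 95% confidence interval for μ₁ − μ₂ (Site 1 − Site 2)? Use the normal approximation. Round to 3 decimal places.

2.508

Standard errors of each mean: 10/√157 = 0.7981 and 11/√121 = 1.0000.
SE(x̄₁ − x̄₂) = √(0.7981² + 1.0000²) = 1.2794 for independent samples with unequal variances.
With z* = 1.960, the margin is 1.960 × 1.2794 = 2.5076.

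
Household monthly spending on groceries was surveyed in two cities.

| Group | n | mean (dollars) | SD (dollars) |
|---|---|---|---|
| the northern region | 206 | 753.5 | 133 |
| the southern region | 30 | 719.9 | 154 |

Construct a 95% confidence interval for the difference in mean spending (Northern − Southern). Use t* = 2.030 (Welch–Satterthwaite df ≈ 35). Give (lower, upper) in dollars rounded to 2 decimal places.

(-26.50, 93.70)

SE₁ = s₁/√n₁ = 133/√206 = 9.2665; SE₂ = 154/√30 = 28.1164.
Independent samples, unequal variances: SE_diff = √(SE₁² + SE₂²) = √(85.86802225 + 790.53194896) = 29.6041.
t* = 2.030, so margin of error = 2.030 × 29.6041 = 60.0963.
Difference in means = 753.5 − 719.9 = 33.6000.
33.6000 ± 60.0963 → (-26.50, 93.70).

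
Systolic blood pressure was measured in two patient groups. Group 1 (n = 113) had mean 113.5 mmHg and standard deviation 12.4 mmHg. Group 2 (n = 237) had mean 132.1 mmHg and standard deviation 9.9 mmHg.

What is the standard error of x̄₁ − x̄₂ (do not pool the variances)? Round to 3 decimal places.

1.332

SE₁ = s₁/√n₁ = 12.4/√113 = 1.1665; SE₂ = 9.9/√237 = 0.6431.
Independent samples, unequal variances: SE_diff = √(SE₁² + SE₂²) = √(1.36072225 + 0.41357761) = 1.3320.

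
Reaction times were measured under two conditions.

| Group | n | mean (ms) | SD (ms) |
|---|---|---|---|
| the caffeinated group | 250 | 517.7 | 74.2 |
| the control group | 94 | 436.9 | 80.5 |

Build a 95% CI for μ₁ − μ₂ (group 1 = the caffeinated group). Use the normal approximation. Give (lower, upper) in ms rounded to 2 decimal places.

(62.11, 99.49)

Standard errors of each mean: 74.2/√250 = 4.6928 and 80.5/√94 = 8.3029.
SE(x̄₁ − x̄₂) = √(4.6928² + 8.3029²) = 9.5373 for independent samples with unequal variances.
With z* = 1.960, the margin is 1.960 × 9.5373 = 18.6931.
x̄₁ − x̄₂ = 517.7 − 436.9 = 80.8000; the interval is 80.8000 ± 18.6931 = (62.11, 99.49).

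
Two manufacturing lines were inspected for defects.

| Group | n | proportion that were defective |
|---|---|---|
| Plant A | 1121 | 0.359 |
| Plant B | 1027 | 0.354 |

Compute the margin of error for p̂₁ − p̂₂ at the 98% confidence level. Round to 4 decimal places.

SE₁ = √(p̂₁(1−p̂₁)/n₁) = √(0.3590·0.6410/1121) = 0.01433; SE₂ = √(0.3540·0.6460/1027) = 0.01492.
Independent samples: SE of the difference = √(SE₁² + SE₂²) = √(0.0002053489 + 0.0002226064) = 0.02069.
z* for 98% confidence is 2.326, so the margin of error is 2.326 × 0.02069 = 0.04812.

0.0481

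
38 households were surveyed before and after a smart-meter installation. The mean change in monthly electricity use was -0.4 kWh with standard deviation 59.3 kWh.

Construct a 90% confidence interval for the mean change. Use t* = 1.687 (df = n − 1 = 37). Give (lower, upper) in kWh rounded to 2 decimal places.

(-16.63, 15.83)

Paired design: SE = s_d/√n = 59.3/√38 = 9.6197.
t* = 1.687; margin of error = 1.687 × 9.6197 = 16.2284.
-0.4 ± 16.2284 → (-16.63, 15.83).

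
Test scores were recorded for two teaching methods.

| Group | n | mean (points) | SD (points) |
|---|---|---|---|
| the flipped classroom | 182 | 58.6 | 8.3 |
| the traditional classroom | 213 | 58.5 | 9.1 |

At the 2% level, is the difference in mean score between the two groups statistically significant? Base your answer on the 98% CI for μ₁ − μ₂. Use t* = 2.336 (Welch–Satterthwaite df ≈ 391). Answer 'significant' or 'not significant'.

SE₁ = s₁/√n₁ = 8.3/√182 = 0.6152; SE₂ = 9.1/√213 = 0.6235.
Independent samples, unequal variances: SE_diff = √(SE₁² + SE₂²) = √(0.37847104 + 0.38875225) = 0.8759.
t* = 2.336, so margin of error = 2.336 × 0.8759 = 2.0461.
Difference in means = 58.6 − 58.5 = 0.1000.
0.1000 ± 2.0461 → (-1.9461, 2.1461).
The interval (-1.9461, 2.1461) contains 0, so the difference is not significant.

not significant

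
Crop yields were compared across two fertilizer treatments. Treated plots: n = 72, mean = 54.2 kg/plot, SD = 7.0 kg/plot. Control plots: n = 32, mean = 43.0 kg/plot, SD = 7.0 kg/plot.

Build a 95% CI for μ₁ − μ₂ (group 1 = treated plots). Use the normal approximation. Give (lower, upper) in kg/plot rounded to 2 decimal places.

(8.29, 14.11)

Standard errors of each mean: 7.0/√72 = 0.8250 and 7.0/√32 = 1.2374.
SE(x̄₁ − x̄₂) = √(0.8250² + 1.2374²) = 1.4872 for independent samples with unequal variances.
With z* = 1.960, the margin is 1.960 × 1.4872 = 2.9149.
x̄₁ − x̄₂ = 54.2 − 43.0 = 11.2000; the interval is 11.2000 ± 2.9149 = (8.29, 14.11).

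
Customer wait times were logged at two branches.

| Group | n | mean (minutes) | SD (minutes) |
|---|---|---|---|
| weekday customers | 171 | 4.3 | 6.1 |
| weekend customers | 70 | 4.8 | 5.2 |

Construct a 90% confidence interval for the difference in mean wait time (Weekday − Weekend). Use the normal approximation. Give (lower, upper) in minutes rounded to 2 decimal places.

SE₁ = s₁/√n₁ = 6.1/√171 = 0.4665; SE₂ = 5.2/√70 = 0.6215.
Independent samples, unequal variances: SE_diff = √(SE₁² + SE₂²) = √(0.21762225 + 0.38626225) = 0.7771.
z* = 1.645, so margin of error = 1.645 × 0.7771 = 1.2783.
Difference in means = 4.3 − 4.8 = -0.5000.
-0.5000 ± 1.2783 → (-1.78, 0.78).

(-1.78, 0.78)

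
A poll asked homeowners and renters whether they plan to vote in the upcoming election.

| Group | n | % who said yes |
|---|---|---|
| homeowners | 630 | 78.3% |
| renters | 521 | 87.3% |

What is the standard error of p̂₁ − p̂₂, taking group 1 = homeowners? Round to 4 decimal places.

0.0220

SE₁ = √(p̂₁(1−p̂₁)/n₁) = √(0.7830·0.2170/630) = 0.01642; SE₂ = √(0.8730·0.1270/521) = 0.01459.
Independent samples: SE of the difference = √(SE₁² + SE₂²) = √(0.0002696164 + 0.0002128681) = 0.02197.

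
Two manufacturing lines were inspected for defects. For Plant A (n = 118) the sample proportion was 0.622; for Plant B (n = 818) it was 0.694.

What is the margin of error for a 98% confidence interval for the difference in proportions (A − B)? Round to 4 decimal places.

Each SE is √(p̂(1−p̂)/n): √(0.6220·0.3780/118) = 0.04464 and √(0.6940·0.3060/818) = 0.01611.
SE(p̂₁ − p̂₂) = √(SE₁² + SE₂²) = √(0.0019927296 + 0.0002595321) = 0.04746, since the two samples are independent.
At 98% confidence z* = 2.326; margin = 2.326 × 0.04746 = 0.11039.

0.1104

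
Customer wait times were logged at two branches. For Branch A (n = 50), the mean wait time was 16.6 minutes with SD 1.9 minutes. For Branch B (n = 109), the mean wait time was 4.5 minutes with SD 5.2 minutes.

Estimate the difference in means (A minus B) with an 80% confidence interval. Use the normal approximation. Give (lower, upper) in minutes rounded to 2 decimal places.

(11.37, 12.83)

Per-group SEs: s₁/√n₁ = 1.9/√50 = 0.2687, s₂/√n₂ = 5.2/√109 = 0.4981.
Unpooled SE of the difference: √(0.07219969 + 0.24810361) = 0.5660.
Margin of error = z* · SE = 1.282 × 0.5660 = 0.7256.
x̄₁ − x̄₂ = 16.6 − 4.5 = 12.1000.
CI: 12.1000 ± 0.7256 = (11.37, 12.83).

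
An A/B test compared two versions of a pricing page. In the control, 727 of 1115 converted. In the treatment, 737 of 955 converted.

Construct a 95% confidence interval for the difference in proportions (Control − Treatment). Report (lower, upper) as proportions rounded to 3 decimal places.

(-0.158, -0.081)

Sample proportions: 727/1115 = 0.6520, 737/955 = 0.7717.
Each SE is √(p̂(1−p̂)/n): √(0.6520·0.3480/1115) = 0.01427 and √(0.7717·0.2283/955) = 0.01358.
SE(p̂₁ − p̂₂) = √(SE₁² + SE₂²) = √(0.0002036329 + 0.0001844164) = 0.01970, since the two samples are independent.
At 95% confidence z* = 1.960; margin = 1.960 × 0.01970 = 0.03861.
The difference is 0.6520 − 0.7717 = -0.1197, so the interval is -0.1197 ± 0.03861 = (-0.158, -0.081).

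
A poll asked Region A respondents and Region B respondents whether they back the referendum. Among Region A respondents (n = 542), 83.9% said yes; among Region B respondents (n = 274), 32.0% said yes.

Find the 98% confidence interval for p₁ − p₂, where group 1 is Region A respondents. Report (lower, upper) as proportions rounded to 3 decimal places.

(0.444, 0.594)

The two standard errors are √(0.8390×0.1610/542) = 0.01579 and √(0.3200×0.6800/274) = 0.02818.
Because the samples are independent, SE_diff = √(0.01579² + 0.02818²) = 0.03230.
Using z* = 2.326 for 98%, ME = 2.326 × 0.03230 = 0.07513.
p̂₁ − p̂₂ = 0.5190; interval 0.5190 ± 0.07513 gives (0.444, 0.594).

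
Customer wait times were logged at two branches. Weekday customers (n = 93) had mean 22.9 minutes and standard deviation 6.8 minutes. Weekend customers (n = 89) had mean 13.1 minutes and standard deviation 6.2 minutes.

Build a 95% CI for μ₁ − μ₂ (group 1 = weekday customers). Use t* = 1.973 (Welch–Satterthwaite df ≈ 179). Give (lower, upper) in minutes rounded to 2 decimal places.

Per-group SEs: s₁/√n₁ = 6.8/√93 = 0.7051, s₂/√n₂ = 6.2/√89 = 0.6572.
Unpooled SE of the difference: √(0.49716601 + 0.43191184) = 0.9639.
Margin of error = t* · SE = 1.973 × 0.9639 = 1.9018.
x̄₁ − x̄₂ = 22.9 − 13.1 = 9.8000.
CI: 9.8000 ± 1.9018 = (7.90, 11.70).

(7.90, 11.70)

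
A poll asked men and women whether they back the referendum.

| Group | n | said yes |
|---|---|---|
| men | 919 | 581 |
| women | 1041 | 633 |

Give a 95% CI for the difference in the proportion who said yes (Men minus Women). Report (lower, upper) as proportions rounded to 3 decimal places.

(-0.019, 0.067)

p̂₁ = 581/919 = 0.6322 and p̂₂ = 633/1041 = 0.6081.
SE₁ = √(p̂₁(1−p̂₁)/n₁) = √(0.6322·0.3678/919) = 0.01591; SE₂ = √(0.6081·0.3919/1041) = 0.01513.
Independent samples: SE of the difference = √(SE₁² + SE₂²) = √(0.0002531281 + 0.0002289169) = 0.02196.
z* for 95% confidence is 1.960, so the margin of error is 1.960 × 0.02196 = 0.04304.
Point estimate p̂₁ − p̂₂ = 0.6322 − 0.6081 = 0.0241.
0.0241 ± 0.04304 → (-0.019, 0.067).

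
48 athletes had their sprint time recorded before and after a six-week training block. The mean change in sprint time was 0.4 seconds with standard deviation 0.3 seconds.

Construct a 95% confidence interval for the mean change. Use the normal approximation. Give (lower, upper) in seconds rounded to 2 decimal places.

(0.32, 0.48)

This is a matched-pairs design, so SE = s_d/√n = 0.3/√48 = 0.0433.
Margin = 1.960 × 0.0433 = 0.0849; the interval is 0.4 ± 0.0849 = (0.32, 0.48).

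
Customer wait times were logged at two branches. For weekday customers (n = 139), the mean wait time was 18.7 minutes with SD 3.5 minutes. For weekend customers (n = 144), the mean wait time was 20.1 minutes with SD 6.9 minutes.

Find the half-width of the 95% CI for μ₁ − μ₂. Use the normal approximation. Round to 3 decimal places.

1.268

SE₁ = s₁/√n₁ = 3.5/√139 = 0.2969; SE₂ = 6.9/√144 = 0.5750.
Independent samples, unequal variances: SE_diff = √(SE₁² + SE₂²) = √(0.08814961 + 0.330625) = 0.6471.
z* = 1.960, so margin of error = 1.960 × 0.6471 = 1.2683.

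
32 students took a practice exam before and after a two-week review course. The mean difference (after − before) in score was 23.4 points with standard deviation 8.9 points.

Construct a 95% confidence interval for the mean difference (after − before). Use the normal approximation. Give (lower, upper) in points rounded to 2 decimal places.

(20.32, 26.48)

Paired design: SE = s_d/√n = 8.9/√32 = 1.5733.
z* = 1.960; margin of error = 1.960 × 1.5733 = 3.0837.
23.4 ± 3.0837 → (20.32, 26.48).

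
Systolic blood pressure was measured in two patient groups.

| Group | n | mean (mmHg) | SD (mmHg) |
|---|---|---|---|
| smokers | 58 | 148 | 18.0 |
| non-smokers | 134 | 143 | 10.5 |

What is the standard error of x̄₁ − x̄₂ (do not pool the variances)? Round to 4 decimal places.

2.5316

SE₁ = s₁/√n₁ = 18.0/√58 = 2.3635; SE₂ = 10.5/√134 = 0.9071.
Independent samples, unequal variances: SE_diff = √(SE₁² + SE₂²) = √(5.58613225 + 0.82283041) = 2.5316.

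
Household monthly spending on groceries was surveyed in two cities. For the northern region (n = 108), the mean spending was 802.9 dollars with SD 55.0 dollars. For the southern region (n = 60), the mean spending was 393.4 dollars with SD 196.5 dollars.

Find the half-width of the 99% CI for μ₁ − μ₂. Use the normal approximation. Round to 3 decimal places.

66.755

SE₁ = s₁/√n₁ = 55.0/√108 = 5.2924; SE₂ = 196.5/√60 = 25.3680.
Independent samples, unequal variances: SE_diff = √(SE₁² + SE₂²) = √(28.00949776 + 643.535424) = 25.9142.
z* = 2.576, so margin of error = 2.576 × 25.9142 = 66.7550.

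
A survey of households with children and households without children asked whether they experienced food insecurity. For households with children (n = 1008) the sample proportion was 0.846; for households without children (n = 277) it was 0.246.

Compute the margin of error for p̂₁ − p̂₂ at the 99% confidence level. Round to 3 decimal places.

The two standard errors are √(0.8460×0.1540/1008) = 0.01137 and √(0.2460×0.7540/277) = 0.02588.
Because the samples are independent, SE_diff = √(0.01137² + 0.02588²) = 0.02827.
Using z* = 2.576 for 99%, ME = 2.576 × 0.02827 = 0.07282.

0.073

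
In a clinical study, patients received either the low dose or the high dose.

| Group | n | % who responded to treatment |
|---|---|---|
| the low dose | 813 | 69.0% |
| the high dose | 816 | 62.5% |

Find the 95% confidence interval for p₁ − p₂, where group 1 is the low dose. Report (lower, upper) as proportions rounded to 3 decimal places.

SE₁ = √(p̂₁(1−p̂₁)/n₁) = √(0.6900·0.3100/813) = 0.01622; SE₂ = √(0.6250·0.3750/816) = 0.01695.
Independent samples: SE of the difference = √(SE₁² + SE₂²) = √(0.0002630884 + 0.0002873025) = 0.02346.
z* for 95% confidence is 1.960, so the margin of error is 1.960 × 0.02346 = 0.04598.
Point estimate p̂₁ − p̂₂ = 0.6900 − 0.6250 = 0.0650.
0.0650 ± 0.04598 → (0.019, 0.111).

(0.019, 0.111)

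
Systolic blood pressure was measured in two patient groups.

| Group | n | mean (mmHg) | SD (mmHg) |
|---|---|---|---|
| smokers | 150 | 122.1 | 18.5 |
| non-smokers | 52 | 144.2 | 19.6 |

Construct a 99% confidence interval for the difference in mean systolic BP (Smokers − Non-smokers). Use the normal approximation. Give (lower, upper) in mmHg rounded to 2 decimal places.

Per-group SEs: s₁/√n₁ = 18.5/√150 = 1.5105, s₂/√n₂ = 19.6/√52 = 2.7180.
Unpooled SE of the difference: √(2.28161025 + 7.387524) = 3.1095.
Margin of error = z* · SE = 2.576 × 3.1095 = 8.0101.
x̄₁ − x̄₂ = 122.1 − 144.2 = -22.1000.
CI: -22.1000 ± 8.0101 = (-30.11, -14.09).

(-30.11, -14.09)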